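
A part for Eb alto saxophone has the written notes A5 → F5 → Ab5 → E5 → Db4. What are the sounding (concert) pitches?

C5 Ab4 Cb5 G4 Fb3

Written C4 on the Eb alto saxophone sounds as Eb3, a major sixth lower; apply that shift to every note.
A5 gives C5
F5 gives Ab4
Ab5 gives Cb5
E5 gives G4
Db4 gives Fb3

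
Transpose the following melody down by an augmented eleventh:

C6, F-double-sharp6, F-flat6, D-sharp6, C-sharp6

An augmented eleventh down from C6 gives Gb4.
F##6: an eleventh down reaches C, and 18 semitones makes it C#5.
Fb6 down an augmented eleventh is Cbb5.
D#6: an eleventh down reaches A, and 18 semitones makes it A4.
C#6 down an augmented eleventh is G4.

Gb4 C#5 Cbb5 A4 G4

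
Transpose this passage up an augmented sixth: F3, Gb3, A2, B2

D#4 E4 F##3 G##3

F3 → D#4
Gb3 → E4
A2 → F##3
B2 → G##3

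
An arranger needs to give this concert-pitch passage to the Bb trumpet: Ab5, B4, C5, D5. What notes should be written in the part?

Bb5 C#5 D5 E5

The Bb trumpet sounds a major second below written, so the written part must be a major second above concert — transpose each note up.
Ab5 gives Bb5
B4 gives C#5
C5 gives D5
D5 gives E5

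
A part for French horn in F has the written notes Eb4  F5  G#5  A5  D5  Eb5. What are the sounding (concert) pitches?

Written C4 on the French horn in F sounds as F3, a perfect fifth lower; apply that shift to every note.
Eb4 → Ab3
F5 → Bb4
G#5 → C#5
A5 → D5
D5 → G4
Eb5 → Ab4

Ab3 Bb4 C#5 D5 G4 Ab4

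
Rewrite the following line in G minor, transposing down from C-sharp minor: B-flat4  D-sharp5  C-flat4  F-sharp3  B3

C-sharp minor to G minor down is an augmented fourth, so every note moves down by that interval.
Bb4 -> Fb4
D#5 -> A4
Cb4 -> Gbb3
F#3 -> C3
B3 -> F3

Fb4 A4 Gbb3 C3 F3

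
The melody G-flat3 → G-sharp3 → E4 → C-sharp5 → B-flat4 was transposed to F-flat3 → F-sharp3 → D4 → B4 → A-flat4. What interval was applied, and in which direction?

down a major second

From Gb3 to Fb3 is 2 letter names — a second of some quality.
Fb3 to Gb3 is 2 semitones, which makes it a major second; the second version is lower, so the direction is down.
Checking another pair — Bb4 → Ab4 — gives the same interval.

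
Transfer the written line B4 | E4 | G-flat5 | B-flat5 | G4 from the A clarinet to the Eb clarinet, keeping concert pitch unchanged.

E#4 A#3 C5 E5 C#4

First find concert pitch: the A clarinet sounds a minor third below written, so B4 E4 G-flat5 B-flat5 G4 sounds G#4 C#4 Eb5 G5 E4.
Then write for Eb clarinet: it sounds a minor third above written, so the part must be a minor third below concert.
G#4 → E#4
C#4 → A#3
Eb5 → C5
G5 → E5
E4 → C#4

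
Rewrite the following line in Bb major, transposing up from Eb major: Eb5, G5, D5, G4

From Eb up to Bb is a perfect fifth; apply that to each pitch.
Eb5 -> Bb5
G5 -> D6
D5 -> A5
G4 -> D5

Bb5 D6 A5 D5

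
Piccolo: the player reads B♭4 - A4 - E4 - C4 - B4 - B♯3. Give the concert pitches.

Bb5 A5 E5 C5 B5 B#4

The piccolo sounds a perfect octave above written, so transpose each written note up a perfect octave.
Bb4 becomes Bb5
A4 becomes A5
E4 becomes E5
C4 becomes C5
B4 becomes B5
B#3 becomes B#4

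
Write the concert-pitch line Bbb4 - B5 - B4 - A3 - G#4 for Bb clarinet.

The Bb clarinet sounds a major second below written, so the written part must be a major second above concert — transpose each note up.
Bbb4 → Cb5
B5 → C#6
B4 → C#5
A3 → B3
G#4 → A#4

Cb5 C#6 C#5 B3 A#4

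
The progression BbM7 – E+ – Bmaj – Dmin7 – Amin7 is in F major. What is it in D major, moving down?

GM7 C#+ G#maj Bmin7 F#min7

F major down to D major is a minor third; each chord root moves by that interval while the quality stays the same.
BbM7: root Bb down a minor third → G, giving GM7.
E+: root E down a minor third → C#, giving C#+.
Bmaj: root B down a minor third → G#, giving G#maj.
Dmin7: root D down a minor third → B, giving Bmin7.
Amin7: root A down a minor third → F#, giving F#min7.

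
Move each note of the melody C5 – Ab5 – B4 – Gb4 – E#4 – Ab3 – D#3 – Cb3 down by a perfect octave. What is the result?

C4 Ab4 B3 Gb3 E#3 Ab2 D#2 Cb2

A perfect octave down from C5 gives C4.
Ab5 down a perfect octave is Ab4.
A perfect octave down from B4 gives B3.
Gb4: an octave down reaches G, and 12 semitones makes it Gb3.
E#4: an octave down reaches E, and 12 semitones makes it E#3.
Ab3: an octave down reaches A, and 12 semitones makes it Ab2.
A perfect octave down from D#3 gives D#2.
A perfect octave down from Cb3 gives Cb2.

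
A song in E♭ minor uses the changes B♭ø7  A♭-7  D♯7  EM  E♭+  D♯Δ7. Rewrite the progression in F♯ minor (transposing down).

E♭ minor down to F♯ minor is a diminished seventh; each chord root moves by that interval while the quality stays the same.
B♭ø7: root B♭ down a diminished seventh → C#, giving C#ø7.
A♭-7: root A♭ down a diminished seventh → B, giving B-7.
D♯7: root D♯ down a diminished seventh → E##, giving E##7.
EM: root E down a diminished seventh → F##, giving F##M.
E♭+: root E♭ down a diminished seventh → F#, giving F#+.
D♯Δ7: root D♯ down a diminished seventh → E##, giving E##Δ7.

C#ø7 B-7 E##7 F##M F#+ E##Δ7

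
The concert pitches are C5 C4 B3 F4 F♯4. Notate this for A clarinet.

Eb5 Eb4 D4 Ab4 A4

Written C4 sounds as A3 on the A clarinet, so concert pitches are written a minor third up.
C5 -> Eb5
C4 -> Eb4
B3 -> D4
F4 -> Ab4
F#4 -> A4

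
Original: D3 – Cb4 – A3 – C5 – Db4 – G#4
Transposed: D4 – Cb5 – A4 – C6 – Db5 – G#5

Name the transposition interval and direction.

up a perfect octave

Take the first pair: D3 → D4. D to D spans 8 letter names, so the interval is some kind of octave.
D3 to D4 is 12 semitones, which makes it a perfect octave; the second version is higher, so the direction is up.
Checking another pair — G#4 → G#5 — gives the same interval.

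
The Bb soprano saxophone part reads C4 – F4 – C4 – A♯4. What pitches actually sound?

The Bb soprano saxophone sounds a major second below written, so transpose each written note down a major second.
C4 -> Bb3
F4 -> Eb4
C4 -> Bb3
A#4 -> G#4

Bb3 Eb4 Bb3 G#4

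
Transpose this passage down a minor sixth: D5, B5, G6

A minor sixth down from D5 gives F#4.
A minor sixth down from B5 gives D#5.
G6 down a minor sixth is B5.

F#4 D#5 B5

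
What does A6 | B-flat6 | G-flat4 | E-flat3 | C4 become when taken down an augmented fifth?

Db6 Ebb6 Cbb4 Abb2 Fb3

A6 to Db6
Bb6 to Ebb6
Gb4 to Cbb4
Eb3 to Abb2
C4 to Fb3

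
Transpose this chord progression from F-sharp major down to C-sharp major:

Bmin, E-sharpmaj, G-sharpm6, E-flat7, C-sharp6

F#min B#maj D#m6 Bb7 G#6

F-sharp major down to C-sharp major is a perfect fourth; each chord root moves by that interval while the quality stays the same.
Bmin: root B down a perfect fourth → F#, giving F#min.
E-sharpmaj: root E-sharp down a perfect fourth → B#, giving B#maj.
G-sharpm6: root G-sharp down a perfect fourth → D#, giving D#m6.
E-flat7: root E-flat down a perfect fourth → Bb, giving Bb7.
C-sharp6: root C-sharp down a perfect fourth → G#, giving G#6.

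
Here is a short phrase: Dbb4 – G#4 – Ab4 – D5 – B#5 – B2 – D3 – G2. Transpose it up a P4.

Gbb4 C#5 Db5 G5 E#6 E3 G3 C3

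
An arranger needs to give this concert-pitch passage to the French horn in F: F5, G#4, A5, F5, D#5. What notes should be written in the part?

C6 D#5 E6 C6 A#5

Written C4 sounds as F3 on the French horn in F, so concert pitches are written a perfect fifth up.
F5 → C6
G#4 → D#5
A5 → E6
F5 → C6
D#5 → A#5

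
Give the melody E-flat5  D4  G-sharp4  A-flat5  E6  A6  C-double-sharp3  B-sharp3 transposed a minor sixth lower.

Eb5 → G4
D4 → F#3
G#4 → B#3
Ab5 → C5
E6 → G#5
A6 → C#6
C##3 → E##2
B#3 → D##3

G4 F#3 B#3 C5 G#5 C#6 E##2 D##3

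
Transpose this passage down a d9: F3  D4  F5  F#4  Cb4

F3 → E#2
D4 → C##3
F5 → E#4
F#4 → E##3
Cb4 → B2

E#2 C##3 E#4 E##3 B2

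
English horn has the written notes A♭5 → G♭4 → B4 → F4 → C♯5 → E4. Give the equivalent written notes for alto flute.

Gb5 Fb4 A4 Eb4 B4 D4

First find concert pitch: the English horn sounds a perfect fifth below written, so A♭5 G♭4 B4 F4 C♯5 E4 sounds Db5 Cb4 E4 Bb3 F#4 A3.
Then write for alto flute: it sounds a perfect fourth below written, so the part must be a perfect fourth above concert.
Db5 → Gb5
Cb4 → Fb4
E4 → A4
Bb3 → Eb4
F#4 → B4
A3 → D4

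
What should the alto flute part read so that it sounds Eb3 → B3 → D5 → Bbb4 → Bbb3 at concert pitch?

The alto flute sounds a perfect fourth below written, so the written part must be a perfect fourth above concert — transpose each note up.
Eb3 -> Ab3
B3 -> E4
D5 -> G5
Bbb4 -> Ebb5
Bbb3 -> Ebb4

Ab3 E4 G5 Ebb5 Ebb4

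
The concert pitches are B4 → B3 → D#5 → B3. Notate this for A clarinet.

Written C4 sounds as A3 on the A clarinet, so concert pitches are written a minor third up.
B4 -> D5
B3 -> D4
D#5 -> F#5
B3 -> D4

D5 D4 F#5 D4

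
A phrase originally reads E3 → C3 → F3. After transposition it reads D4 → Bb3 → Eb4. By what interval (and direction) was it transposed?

up a minor seventh

Take the first pair: E3 → D4. E to D spans 7 letter names, so the interval is some kind of seventh.
E3 to D4 is 10 semitones, which makes it a minor seventh; the second version is higher, so the direction is up.
Checking another pair — F3 → Eb4 — gives the same interval.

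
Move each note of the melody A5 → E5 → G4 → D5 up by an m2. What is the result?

A minor second up from A5 gives Bb5.
E5: a second up reaches F, and 1 semitone makes it F5.
G4: a second up reaches A, and 1 semitone makes it Ab4.
D5: a second up reaches E, and 1 semitone makes it Eb5.

Bb5 F5 Ab4 Eb5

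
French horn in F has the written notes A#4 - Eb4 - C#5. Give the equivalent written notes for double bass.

D#5 Ab4 F#5

First find concert pitch: the French horn in F sounds a perfect fifth below written, so A#4 Eb4 C#5 sounds D#4 Ab3 F#4.
Then write for double bass: it sounds a perfect octave below written, so the part must be a perfect octave above concert.
D#4 → D#5
Ab3 → Ab4
F#4 → F#5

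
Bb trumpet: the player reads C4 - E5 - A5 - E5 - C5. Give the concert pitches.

Written C4 on the Bb trumpet sounds as Bb3, a major second lower; apply that shift to every note.
C4 becomes Bb3
E5 becomes D5
A5 becomes G5
E5 becomes D5
C5 becomes Bb4

Bb3 D5 G5 D5 Bb4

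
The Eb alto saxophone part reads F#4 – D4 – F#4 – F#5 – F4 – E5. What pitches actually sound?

The Eb alto saxophone sounds a major sixth below written, so transpose each written note down a major sixth.
F#4 to A3
D4 to F3
F#4 to A3
F#5 to A4
F4 to Ab3
E5 to G4

A3 F3 A3 A4 Ab3 G4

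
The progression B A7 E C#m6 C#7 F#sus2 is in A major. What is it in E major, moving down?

A major down to E major is a perfect fourth; each chord root moves by that interval while the quality stays the same.
B: root B down a perfect fourth → F#, giving F#.
A7: root A down a perfect fourth → E, giving E7.
E: root E down a perfect fourth → B, giving B.
C#m6: root C# down a perfect fourth → G#, giving G#m6.
C#7: root C# down a perfect fourth → G#, giving G#7.
F#sus2: root F# down a perfect fourth → C#, giving C#sus2.

F# E7 B G#m6 G#7 C#sus2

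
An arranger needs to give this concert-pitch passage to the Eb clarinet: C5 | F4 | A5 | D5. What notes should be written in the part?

A4 D4 F#5 B4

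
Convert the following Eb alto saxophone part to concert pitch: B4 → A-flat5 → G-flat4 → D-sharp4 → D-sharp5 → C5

D4 Cb5 Bbb3 F#3 F#4 Eb4

Written C4 on the Eb alto saxophone sounds as Eb3, a major sixth lower; apply that shift to every note.
B4 becomes D4
Ab5 becomes Cb5
Gb4 becomes Bbb3
D#4 becomes F#3
D#5 becomes F#4
C5 becomes Eb4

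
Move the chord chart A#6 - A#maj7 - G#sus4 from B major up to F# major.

E#6 E#maj7 D#sus4

B major up to F# major is a perfect fifth; each chord root moves by that interval while the quality stays the same.
A#6: root A# up a perfect fifth → E#, giving E#6.
A#maj7: root A# up a perfect fifth → E#, giving E#maj7.
G#sus4: root G# up a perfect fifth → D#, giving D#sus4.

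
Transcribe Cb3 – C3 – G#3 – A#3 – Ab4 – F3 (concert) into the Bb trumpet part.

Db3 D3 A#3 B#3 Bb4 G3

The Bb trumpet sounds a major second below written, so the written part must be a major second above concert — transpose each note up.
Cb3 -> Db3
C3 -> D3
G#3 -> A#3
A#3 -> B#3
Ab4 -> Bb4
F3 -> G3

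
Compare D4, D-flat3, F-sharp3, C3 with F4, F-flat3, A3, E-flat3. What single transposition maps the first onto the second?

Take the first pair: D4 → F4. D to F spans 3 letter names, so the interval is some kind of third.
D4 to F4 is 3 semitones, which makes it a minor third; the second version is higher, so the direction is up.
Checking another pair — C3 → Eb3 — gives the same interval.

up a minor third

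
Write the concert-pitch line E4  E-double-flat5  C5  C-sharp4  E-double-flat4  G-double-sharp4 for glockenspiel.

Written C4 sounds as C6 on the glockenspiel, so concert pitches are written a perfect fifteenth down.
E4 to E2
Ebb5 to Ebb3
C5 to C3
C#4 to C#2
Ebb4 to Ebb2
G##4 to G##2

E2 Ebb3 C3 C#2 Ebb2 G##2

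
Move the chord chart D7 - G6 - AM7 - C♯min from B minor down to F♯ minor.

A7 D6 EM7 G#min

B minor down to F♯ minor is a perfect fourth; each chord root moves by that interval while the quality stays the same.
D7: root D down a perfect fourth → A, giving A7.
G6: root G down a perfect fourth → D, giving D6.
AM7: root A down a perfect fourth → E, giving EM7.
C♯min: root C♯ down a perfect fourth → G#, giving G#min.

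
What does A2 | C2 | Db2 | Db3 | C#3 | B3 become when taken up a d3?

A diminished third up from A2 gives Cb3.
C2 up a diminished third is Ebb2.
A diminished third up from Db2 gives Fbb2.
A diminished third up from Db3 gives Fbb3.
C#3: a third up reaches E, and 2 semitones makes it Eb3.
B3: a third up reaches D, and 2 semitones makes it Db4.

Cb3 Ebb2 Fbb2 Fbb3 Eb3 Db4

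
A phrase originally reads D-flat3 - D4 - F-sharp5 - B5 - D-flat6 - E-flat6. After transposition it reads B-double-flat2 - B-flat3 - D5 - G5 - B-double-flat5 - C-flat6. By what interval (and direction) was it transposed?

down a major third

From Db3 to Bbb2 is 3 letter names — a third of some quality.
Bbb2 to Db3 is 4 semitones, which makes it a major third; the second version is lower, so the direction is down.
Checking another pair — Eb6 → Cb6 — gives the same interval.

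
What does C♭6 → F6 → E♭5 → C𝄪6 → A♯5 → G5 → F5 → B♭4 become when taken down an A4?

Gbb5 Cb6 Bbb4 G#5 E5 Db5 Cb5 Fb4

Cb6: a fourth down reaches G, and 6 semitones makes it Gbb5.
F6 down an augmented fourth is Cb6.
Eb5 down an augmented fourth is Bbb4.
C##6: a fourth down reaches G, and 6 semitones makes it G#5.
An augmented fourth down from A#5 gives E5.
An augmented fourth down from G5 gives Db5.
F5: a fourth down reaches C, and 6 semitones makes it Cb5.
Bb4 down an augmented fourth is Fb4.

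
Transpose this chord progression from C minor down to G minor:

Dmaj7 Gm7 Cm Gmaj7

C minor down to G minor is a perfect fourth; each chord root moves by that interval while the quality stays the same.
Dmaj7: root D down a perfect fourth → A, giving Amaj7.
Gm7: root G down a perfect fourth → D, giving Dm7.
Cm: root C down a perfect fourth → G, giving Gm.
Gmaj7: root G down a perfect fourth → D, giving Dmaj7.

Amaj7 Dm7 Gm Dmaj7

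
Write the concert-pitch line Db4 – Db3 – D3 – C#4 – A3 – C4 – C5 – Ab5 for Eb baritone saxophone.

Bb5 Bb4 B4 A#5 F#5 A5 A6 F7

The Eb baritone saxophone sounds a major thirteenth below written, so the written part must be a major thirteenth above concert — transpose each note up.
Db4 → Bb5
Db3 → Bb4
D3 → B4
C#4 → A#5
A3 → F#5
C4 → A5
C5 → A6
Ab5 → F7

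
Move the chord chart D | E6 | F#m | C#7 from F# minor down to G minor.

Eb F6 Gm D7

F# minor down to G minor is a major seventh; each chord root moves by that interval while the quality stays the same.
D: root D down a major seventh → Eb, giving Eb.
E6: root E down a major seventh → F, giving F6.
F#m: root F# down a major seventh → G, giving Gm.
C#7: root C# down a major seventh → D, giving D7.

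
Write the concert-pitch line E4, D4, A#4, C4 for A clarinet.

G4 F4 C#5 Eb4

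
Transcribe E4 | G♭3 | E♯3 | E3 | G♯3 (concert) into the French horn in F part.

Written C4 sounds as F3 on the French horn in F, so concert pitches are written a perfect fifth up.
E4 → B4
Gb3 → Db4
E#3 → B#3
E3 → B3
G#3 → D#4

B4 Db4 B#3 B3 D#4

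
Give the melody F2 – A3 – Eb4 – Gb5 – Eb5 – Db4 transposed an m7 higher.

F2 to Eb3
A3 to G4
Eb4 to Db5
Gb5 to Fb6
Eb5 to Db6
Db4 to Cb5

Eb3 G4 Db5 Fb6 Db6 Cb5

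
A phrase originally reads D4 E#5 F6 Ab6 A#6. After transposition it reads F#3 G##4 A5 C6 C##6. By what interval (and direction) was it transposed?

From D4 to F#3 is 6 letter names — a sixth of some quality.
F#3 to D4 is 8 semitones, which makes it a minor sixth; the second version is lower, so the direction is down.
Checking another pair — A#6 → C##6 — gives the same interval.

down a minor sixth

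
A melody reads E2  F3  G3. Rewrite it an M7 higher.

D#3 E4 F#4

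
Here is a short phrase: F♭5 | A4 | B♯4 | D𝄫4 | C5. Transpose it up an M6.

Db6 F#5 G##5 Bbb4 A5

Fb5 becomes Db6
A4 becomes F#5
B#4 becomes G##5
Dbb4 becomes Bbb4
C5 becomes A5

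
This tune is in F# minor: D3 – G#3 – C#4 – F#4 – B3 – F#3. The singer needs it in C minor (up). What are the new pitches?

From F# up to C is a diminished fifth; apply that to each pitch.
D3 becomes Ab3
G#3 becomes D4
C#4 becomes G4
F#4 becomes C5
B3 becomes F4
F#3 becomes C4

Ab3 D4 G4 C5 F4 C4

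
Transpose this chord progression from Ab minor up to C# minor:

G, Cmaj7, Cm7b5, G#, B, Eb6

Ab minor up to C# minor is an augmented third; each chord root moves by that interval while the quality stays the same.
G: root G up an augmented third → B#, giving B#.
Cmaj7: root C up an augmented third → E#, giving E#maj7.
Cm7b5: root C up an augmented third → E#, giving E#m7b5.
G#: root G# up an augmented third → B##, giving B##.
B: root B up an augmented third → D##, giving D##.
Eb6: root Eb up an augmented third → G#, giving G#6.

B# E#maj7 E#m7b5 B## D## G#6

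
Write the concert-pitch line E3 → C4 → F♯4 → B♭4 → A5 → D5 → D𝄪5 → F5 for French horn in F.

B3 G4 C#5 F5 E6 A5 A##5 C6

Written C4 sounds as F3 on the French horn in F, so concert pitches are written a perfect fifth up.
E3 to B3
C4 to G4
F#4 to C#5
Bb4 to F5
A5 to E6
D5 to A5
D##5 to A##5
F5 to C6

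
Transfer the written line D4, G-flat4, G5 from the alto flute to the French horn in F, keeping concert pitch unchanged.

E4 Ab4 A5

First find concert pitch: the alto flute sounds a perfect fourth below written, so D4 G-flat4 G5 sounds A3 Db4 D5.
Then write for French horn in F: it sounds a perfect fifth below written, so the part must be a perfect fifth above concert.
A3 → E4
Db4 → Ab4
D5 → A5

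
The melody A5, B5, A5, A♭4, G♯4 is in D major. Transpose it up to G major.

D6 E6 D6 Db5 C#5

From D up to G is a perfect fourth; apply that to each pitch.
A5 → D6
B5 → E6
A5 → D6
Ab4 → Db5
G#4 → C#5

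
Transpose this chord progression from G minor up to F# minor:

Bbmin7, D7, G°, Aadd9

Amin7 C#7 F#° G#add9

G minor up to F# minor is a major seventh; each chord root moves by that interval while the quality stays the same.
Bbmin7: root Bb up a major seventh → A, giving Amin7.
D7: root D up a major seventh → C#, giving C#7.
G°: root G up a major seventh → F#, giving F#°.
Aadd9: root A up a major seventh → G#, giving G#add9.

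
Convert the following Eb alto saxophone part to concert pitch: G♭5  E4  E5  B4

Bbb4 G3 G4 D4

Written C4 on the Eb alto saxophone sounds as Eb3, a major sixth lower; apply that shift to every note.
Gb5 becomes Bbb4
E4 becomes G3
E5 becomes G4
B4 becomes D4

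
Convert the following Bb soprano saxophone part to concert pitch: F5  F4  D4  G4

The Bb soprano saxophone sounds a major second below written, so transpose each written note down a major second.
F5 → Eb5
F4 → Eb4
D4 → C4
G4 → F4

Eb5 Eb4 C4 F4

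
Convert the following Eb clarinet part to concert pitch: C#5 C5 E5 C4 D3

E5 Eb5 G5 Eb4 F3

The Eb clarinet sounds a minor third above written, so transpose each written note up a minor third.
C#5 -> E5
C5 -> Eb5
E5 -> G5
C4 -> Eb4
D3 -> F3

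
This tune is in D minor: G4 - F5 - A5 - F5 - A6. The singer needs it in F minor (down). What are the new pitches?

Bb3 Ab4 C5 Ab4 C6

D minor to F minor down is a major sixth, so every note moves down by that interval.
G4 becomes Bb3
F5 becomes Ab4
A5 becomes C5
F5 becomes Ab4
A6 becomes C6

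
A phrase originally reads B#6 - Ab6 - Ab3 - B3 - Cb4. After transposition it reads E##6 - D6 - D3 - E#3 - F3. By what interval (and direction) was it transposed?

down a diminished fifth

Take the first pair: B#6 → E##6. B to E spans 5 letter names, so the interval is some kind of fifth.
E##6 to B#6 is 6 semitones, which makes it a diminished fifth; the second version is lower, so the direction is down.
Checking another pair — Cb4 → F3 — gives the same interval.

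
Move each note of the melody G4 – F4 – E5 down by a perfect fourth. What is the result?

G4 to D4
F4 to C4
E5 to B4

D4 C4 B4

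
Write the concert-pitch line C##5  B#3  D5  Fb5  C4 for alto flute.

F##5 E#4 G5 Bbb5 F4

The alto flute sounds a perfect fourth below written, so the written part must be a perfect fourth above concert — transpose each note up.
C##5 → F##5
B#3 → E#4
D5 → G5
Fb5 → Bbb5
C4 → F4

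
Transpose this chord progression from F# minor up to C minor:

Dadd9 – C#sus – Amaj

Abadd9 Gsus Ebmaj

F# minor up to C minor is a diminished fifth; each chord root moves by that interval while the quality stays the same.
Dadd9: root D up a diminished fifth → Ab, giving Abadd9.
C#sus: root C# up a diminished fifth → G, giving Gsus.
Amaj: root A up a diminished fifth → Eb, giving Ebmaj.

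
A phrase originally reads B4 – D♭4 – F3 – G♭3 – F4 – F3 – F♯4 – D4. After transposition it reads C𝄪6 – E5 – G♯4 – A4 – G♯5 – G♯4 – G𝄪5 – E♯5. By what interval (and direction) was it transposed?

From B4 to C##6 is 9 letter names — a ninth of some quality.
B4 to C##6 is 15 semitones, which makes it an augmented ninth; the second version is higher, so the direction is up.
Checking another pair — D4 → E#5 — gives the same interval.

up an augmented ninth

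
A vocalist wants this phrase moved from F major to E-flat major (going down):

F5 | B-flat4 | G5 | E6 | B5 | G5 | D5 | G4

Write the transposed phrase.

Eb5 Ab4 F5 D6 A5 F5 C5 F4

F major to E-flat major down is a major second, so every note moves down by that interval.
F5 gives Eb5
Bb4 gives Ab4
G5 gives F5
E6 gives D6
B5 gives A5
G5 gives F5
D5 gives C5
G4 gives F4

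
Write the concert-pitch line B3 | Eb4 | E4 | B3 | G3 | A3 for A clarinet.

D4 Gb4 G4 D4 Bb3 C4

The A clarinet sounds a minor third below written, so the written part must be a minor third above concert — transpose each note up.
B3 becomes D4
Eb4 becomes Gb4
E4 becomes G4
B3 becomes D4
G3 becomes Bb3
A3 becomes C4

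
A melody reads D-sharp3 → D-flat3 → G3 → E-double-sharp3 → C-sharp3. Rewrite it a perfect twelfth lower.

D#3 gives G#1
Db3 gives Gb1
G3 gives C2
E##3 gives A##1
C#3 gives F#1

G#1 Gb1 C2 A##1 F#1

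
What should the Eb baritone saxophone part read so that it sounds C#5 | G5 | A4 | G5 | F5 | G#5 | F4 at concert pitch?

A#6 E7 F#6 E7 D7 E#7 D6

The Eb baritone saxophone sounds a major thirteenth below written, so the written part must be a major thirteenth above concert — transpose each note up.
C#5 gives A#6
G5 gives E7
A4 gives F#6
G5 gives E7
F5 gives D7
G#5 gives E#7
F4 gives D6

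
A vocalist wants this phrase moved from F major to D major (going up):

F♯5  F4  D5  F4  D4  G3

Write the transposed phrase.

D#6 D5 B5 D5 B4 E4

F major to D major up is a major sixth, so every note moves up by that interval.
F#5 to D#6
F4 to D5
D5 to B5
F4 to D5
D4 to B4
G3 to E4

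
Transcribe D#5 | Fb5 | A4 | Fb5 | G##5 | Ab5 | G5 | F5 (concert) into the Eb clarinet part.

Written C4 sounds as Eb4 on the Eb clarinet, so concert pitches are written a minor third down.
D#5 to B#4
Fb5 to Db5
A4 to F#4
Fb5 to Db5
G##5 to E##5
Ab5 to F5
G5 to E5
F5 to D5

B#4 Db5 F#4 Db5 E##5 F5 E5 D5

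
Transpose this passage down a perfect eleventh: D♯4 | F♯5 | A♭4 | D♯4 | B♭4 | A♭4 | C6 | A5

D#4 down a perfect eleventh is A#2.
A perfect eleventh down from F#5 gives C#4.
Ab4 down a perfect eleventh is Eb3.
A perfect eleventh down from D#4 gives A#2.
A perfect eleventh down from Bb4 gives F3.
A perfect eleventh down from Ab4 gives Eb3.
C6: an eleventh down reaches G, and 17 semitones makes it G4.
A perfect eleventh down from A5 gives E4.

A#2 C#4 Eb3 A#2 F3 Eb3 G4 E4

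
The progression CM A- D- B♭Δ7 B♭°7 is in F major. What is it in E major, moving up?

BM G#- C#- AΔ7 A°7

F major up to E major is a major seventh; each chord root moves by that interval while the quality stays the same.
CM: root C up a major seventh → B, giving BM.
A-: root A up a major seventh → G#, giving G#-.
D-: root D up a major seventh → C#, giving C#-.
B♭Δ7: root B♭ up a major seventh → A, giving AΔ7.
B♭°7: root B♭ up a major seventh → A, giving A°7.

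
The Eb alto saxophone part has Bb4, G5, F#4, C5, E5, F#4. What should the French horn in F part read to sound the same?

Ab4 F5 E4 Bb4 D5 E4

First find concert pitch: the Eb alto saxophone sounds a major sixth below written, so Bb4 G5 F#4 C5 E5 F#4 sounds Db4 Bb4 A3 Eb4 G4 A3.
Then write for French horn in F: it sounds a perfect fifth below written, so the part must be a perfect fifth above concert.
Db4 → Ab4
Bb4 → F5
A3 → E4
Eb4 → Bb4
G4 → D5
A3 → E4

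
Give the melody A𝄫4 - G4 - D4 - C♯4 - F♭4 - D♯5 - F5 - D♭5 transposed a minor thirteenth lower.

Cb3 B2 F#2 E#2 Ab2 F##3 A3 F3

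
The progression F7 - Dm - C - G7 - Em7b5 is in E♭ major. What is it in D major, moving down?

E7 C#m B F#7 D#m7b5

E♭ major down to D major is a minor second; each chord root moves by that interval while the quality stays the same.
F7: root F down a minor second → E, giving E7.
Dm: root D down a minor second → C#, giving C#m.
C: root C down a minor second → B, giving B.
G7: root G down a minor second → F#, giving F#7.
Em7b5: root E down a minor second → D#, giving D#m7b5.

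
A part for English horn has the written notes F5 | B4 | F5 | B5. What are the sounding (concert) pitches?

Bb4 E4 Bb4 E5

Written C4 on the English horn sounds as F3, a perfect fifth lower; apply that shift to every note.
F5 becomes Bb4
B4 becomes E4
F5 becomes Bb4
B5 becomes E5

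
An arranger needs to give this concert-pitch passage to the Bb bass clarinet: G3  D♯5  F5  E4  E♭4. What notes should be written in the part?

A4 E#6 G6 F#5 F5

The Bb bass clarinet sounds a major ninth below written, so the written part must be a major ninth above concert — transpose each note up.
G3 → A4
D#5 → E#6
F5 → G6
E4 → F#5
Eb4 → F5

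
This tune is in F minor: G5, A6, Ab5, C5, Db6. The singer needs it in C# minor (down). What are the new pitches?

D#5 E#6 E5 G#4 A5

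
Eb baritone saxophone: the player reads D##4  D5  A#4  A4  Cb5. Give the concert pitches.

F##2 F3 C#3 C3 Ebb3

The Eb baritone saxophone sounds a major thirteenth below written, so transpose each written note down a major thirteenth.
D##4 → F##2
D5 → F3
A#4 → C#3
A4 → C3
Cb5 → Ebb3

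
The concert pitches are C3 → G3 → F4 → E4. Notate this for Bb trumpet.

D3 A3 G4 F#4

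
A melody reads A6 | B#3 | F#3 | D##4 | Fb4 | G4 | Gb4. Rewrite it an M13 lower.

C5 D#2 A1 F##2 Abb2 Bb2 Bbb2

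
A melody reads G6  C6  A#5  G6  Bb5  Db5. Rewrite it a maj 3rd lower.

Eb6 Ab5 F#5 Eb6 Gb5 Bbb4

G6 → Eb6
C6 → Ab5
A#5 → F#5
G6 → Eb6
Bb5 → Gb5
Db5 → Bbb4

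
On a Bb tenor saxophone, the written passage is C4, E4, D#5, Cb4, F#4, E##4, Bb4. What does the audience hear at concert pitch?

Bb2 D3 C#4 Bbb2 E3 D##3 Ab3

The Bb tenor saxophone sounds a major ninth below written, so transpose each written note down a major ninth.
C4 gives Bb2
E4 gives D3
D#5 gives C#4
Cb4 gives Bbb2
F#4 gives E3
E##4 gives D##3
Bb4 gives Ab3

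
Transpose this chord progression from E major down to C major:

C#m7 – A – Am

E major down to C major is a major third; each chord root moves by that interval while the quality stays the same.
C#m7: root C# down a major third → A, giving Am7.
A: root A down a major third → F, giving F.
Am: root A down a major third → F, giving Fm.

Am7 F Fm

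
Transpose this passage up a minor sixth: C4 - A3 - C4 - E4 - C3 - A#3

A minor sixth up from C4 gives Ab4.
A3 up a minor sixth is F4.
C4 up a minor sixth is Ab4.
A minor sixth up from E4 gives C5.
A minor sixth up from C3 gives Ab3.
A minor sixth up from A#3 gives F#4.

Ab4 F4 Ab4 C5 Ab3 F#4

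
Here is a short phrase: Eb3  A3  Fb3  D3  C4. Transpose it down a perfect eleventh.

Bb1 E2 Cb2 A1 G2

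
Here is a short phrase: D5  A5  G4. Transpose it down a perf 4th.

A4 E5 D4

D5 becomes A4
A5 becomes E5
G4 becomes D4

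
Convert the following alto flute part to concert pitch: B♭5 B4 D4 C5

F5 F#4 A3 G4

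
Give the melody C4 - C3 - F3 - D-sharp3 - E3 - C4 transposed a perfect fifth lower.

F3 F2 Bb2 G#2 A2 F3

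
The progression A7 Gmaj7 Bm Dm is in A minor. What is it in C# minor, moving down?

C#7 Bmaj7 D#m F#m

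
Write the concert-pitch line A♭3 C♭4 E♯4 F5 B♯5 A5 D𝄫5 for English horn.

Eb4 Gb4 B#4 C6 F##6 E6 Abb5

Written C4 sounds as F3 on the English horn, so concert pitches are written a perfect fifth up.
Ab3 to Eb4
Cb4 to Gb4
E#4 to B#4
F5 to C6
B#5 to F##6
A5 to E6
Dbb5 to Abb5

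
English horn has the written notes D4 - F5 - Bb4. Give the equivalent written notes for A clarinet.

Bb3 Db5 Gb4

First find concert pitch: the English horn sounds a perfect fifth below written, so D4 F5 Bb4 sounds G3 Bb4 Eb4.
Then write for A clarinet: it sounds a minor third below written, so the part must be a minor third above concert.
G3 → Bb3
Bb4 → Db5
Eb4 → Gb4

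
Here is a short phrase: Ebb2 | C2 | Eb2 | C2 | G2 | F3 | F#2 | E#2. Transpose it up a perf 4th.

A perfect fourth up from Ebb2 gives Abb2.
C2 up a perfect fourth is F2.
Eb2: a fourth up reaches A, and 5 semitones makes it Ab2.
C2: a fourth up reaches F, and 5 semitones makes it F2.
G2: a fourth up reaches C, and 5 semitones makes it C3.
A perfect fourth up from F3 gives Bb3.
A perfect fourth up from F#2 gives B2.
E#2 up a perfect fourth is A#2.

Abb2 F2 Ab2 F2 C3 Bb3 B2 A#2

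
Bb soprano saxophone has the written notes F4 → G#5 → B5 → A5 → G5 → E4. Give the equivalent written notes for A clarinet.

First find concert pitch: the Bb soprano saxophone sounds a major second below written, so F4 G#5 B5 A5 G5 E4 sounds Eb4 F#5 A5 G5 F5 D4.
Then write for A clarinet: it sounds a minor third below written, so the part must be a minor third above concert.
Eb4 → Gb4
F#5 → A5
A5 → C6
G5 → Bb5
F5 → Ab5
D4 → F4

Gb4 A5 C6 Bb5 Ab5 F4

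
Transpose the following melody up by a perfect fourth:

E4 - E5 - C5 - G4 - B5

A4 A5 F5 C5 E6

A perfect fourth up from E4 gives A4.
E5: a fourth up reaches A, and 5 semitones makes it A5.
C5: a fourth up reaches F, and 5 semitones makes it F5.
G4 up a perfect fourth is C5.
B5: a fourth up reaches E, and 5 semitones makes it E6.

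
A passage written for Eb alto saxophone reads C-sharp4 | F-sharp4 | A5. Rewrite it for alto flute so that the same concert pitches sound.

First find concert pitch: the Eb alto saxophone sounds a major sixth below written, so C-sharp4 F-sharp4 A5 sounds E3 A3 C5.
Then write for alto flute: it sounds a perfect fourth below written, so the part must be a perfect fourth above concert.
E3 → A3
A3 → D4
C5 → F5

A3 D4 F5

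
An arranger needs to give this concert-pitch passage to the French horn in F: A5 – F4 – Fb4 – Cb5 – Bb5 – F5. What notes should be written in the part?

E6 C5 Cb5 Gb5 F6 C6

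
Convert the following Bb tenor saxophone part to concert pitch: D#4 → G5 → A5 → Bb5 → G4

C#3 F4 G4 Ab4 F3

Written C4 on the Bb tenor saxophone sounds as Bb2, a major ninth lower; apply that shift to every note.
D#4 to C#3
G5 to F4
A5 to G4
Bb5 to Ab4
G4 to F3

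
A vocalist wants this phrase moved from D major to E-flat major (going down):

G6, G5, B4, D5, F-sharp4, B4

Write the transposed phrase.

Ab5 Ab4 C4 Eb4 G3 C4

From D down to E-flat is a major seventh; apply that to each pitch.
G6 gives Ab5
G5 gives Ab4
B4 gives C4
D5 gives Eb4
F#4 gives G3
B4 gives C4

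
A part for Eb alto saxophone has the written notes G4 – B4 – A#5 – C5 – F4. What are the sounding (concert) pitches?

Written C4 on the Eb alto saxophone sounds as Eb3, a major sixth lower; apply that shift to every note.
G4 becomes Bb3
B4 becomes D4
A#5 becomes C#5
C5 becomes Eb4
F4 becomes Ab3

Bb3 D4 C#5 Eb4 Ab3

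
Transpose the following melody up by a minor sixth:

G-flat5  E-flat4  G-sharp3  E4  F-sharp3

Gb5: a sixth up reaches E, and 8 semitones makes it Ebb6.
A minor sixth up from Eb4 gives Cb5.
G#3: a sixth up reaches E, and 8 semitones makes it E4.
A minor sixth up from E4 gives C5.
F#3 up a minor sixth is D4.

Ebb6 Cb5 E4 C5 D4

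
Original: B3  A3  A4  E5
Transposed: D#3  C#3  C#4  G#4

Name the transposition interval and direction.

Take the first pair: B3 → D#3. B to D spans 6 letter names, so the interval is some kind of sixth.
D#3 to B3 is 8 semitones, which makes it a minor sixth; the second version is lower, so the direction is down.
Checking another pair — E5 → G#4 — gives the same interval.

down a minor sixth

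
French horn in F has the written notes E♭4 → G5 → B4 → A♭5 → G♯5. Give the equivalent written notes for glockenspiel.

Ab1 C3 E2 Db3 C#3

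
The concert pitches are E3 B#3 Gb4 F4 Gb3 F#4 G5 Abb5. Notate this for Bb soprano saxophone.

F#3 C##4 Ab4 G4 Ab3 G#4 A5 Bbb5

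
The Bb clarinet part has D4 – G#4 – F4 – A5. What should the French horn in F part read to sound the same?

G4 C#5 Bb4 D6

First find concert pitch: the Bb clarinet sounds a major second below written, so D4 G#4 F4 A5 sounds C4 F#4 Eb4 G5.
Then write for French horn in F: it sounds a perfect fifth below written, so the part must be a perfect fifth above concert.
C4 → G4
F#4 → C#5
Eb4 → Bb4
G5 → D6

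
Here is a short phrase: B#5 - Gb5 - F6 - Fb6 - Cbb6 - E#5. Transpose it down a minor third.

B#5 -> G##5
Gb5 -> Eb5
F6 -> D6
Fb6 -> Db6
Cbb6 -> Abb5
E#5 -> C##5

G##5 Eb5 D6 Db6 Abb5 C##5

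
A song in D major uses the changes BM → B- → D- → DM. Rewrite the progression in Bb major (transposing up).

GM G- Bb- BbM

D major up to Bb major is a minor sixth; each chord root moves by that interval while the quality stays the same.
BM: root B up a minor sixth → G, giving GM.
B-: root B up a minor sixth → G, giving G-.
D-: root D up a minor sixth → Bb, giving Bb-.
DM: root D up a minor sixth → Bb, giving BbM.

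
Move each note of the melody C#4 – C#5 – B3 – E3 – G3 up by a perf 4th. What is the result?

F#4 F#5 E4 A3 C4

C#4 becomes F#4
C#5 becomes F#5
B3 becomes E4
E3 becomes A3
G3 becomes C4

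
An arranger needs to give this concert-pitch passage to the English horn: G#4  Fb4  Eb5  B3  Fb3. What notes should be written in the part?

D#5 Cb5 Bb5 F#4 Cb4

Written C4 sounds as F3 on the English horn, so concert pitches are written a perfect fifth up.
G#4 gives D#5
Fb4 gives Cb5
Eb5 gives Bb5
B3 gives F#4
Fb3 gives Cb4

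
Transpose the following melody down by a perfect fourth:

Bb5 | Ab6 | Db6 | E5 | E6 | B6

F5 Eb6 Ab5 B4 B5 F#6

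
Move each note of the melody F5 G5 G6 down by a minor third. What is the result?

D5 E5 E6

F5: a third down reaches D, and 3 semitones makes it D5.
G5: a third down reaches E, and 3 semitones makes it E5.
G6: a third down reaches E, and 3 semitones makes it E6.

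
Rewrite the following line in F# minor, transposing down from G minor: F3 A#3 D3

E3 G##3 C#3

G minor to F# minor down is a minor second, so every note moves down by that interval.
F3 -> E3
A#3 -> G##3
D3 -> C#3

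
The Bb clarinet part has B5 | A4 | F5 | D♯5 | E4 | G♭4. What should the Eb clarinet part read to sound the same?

First find concert pitch: the Bb clarinet sounds a major second below written, so B5 A4 F5 D♯5 E4 G♭4 sounds A5 G4 Eb5 C#5 D4 Fb4.
Then write for Eb clarinet: it sounds a minor third above written, so the part must be a minor third below concert.
A5 → F#5
G4 → E4
Eb5 → C5
C#5 → A#4
D4 → B3
Fb4 → Db4

F#5 E4 C5 A#4 B3 Db4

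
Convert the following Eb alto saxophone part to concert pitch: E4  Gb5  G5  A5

G3 Bbb4 Bb4 C5

The Eb alto saxophone sounds a major sixth below written, so transpose each written note down a major sixth.
E4 -> G3
Gb5 -> Bbb4
G5 -> Bb4
A5 -> C5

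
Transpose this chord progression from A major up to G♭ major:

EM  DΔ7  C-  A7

DbM CbΔ7 Bbb- Gb7

A major up to G♭ major is a diminished seventh; each chord root moves by that interval while the quality stays the same.
EM: root E up a diminished seventh → Db, giving DbM.
DΔ7: root D up a diminished seventh → Cb, giving CbΔ7.
C-: root C up a diminished seventh → Bbb, giving Bbb-.
A7: root A up a diminished seventh → Gb, giving Gb7.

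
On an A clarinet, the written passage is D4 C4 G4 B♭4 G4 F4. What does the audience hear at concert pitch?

B3 A3 E4 G4 E4 D4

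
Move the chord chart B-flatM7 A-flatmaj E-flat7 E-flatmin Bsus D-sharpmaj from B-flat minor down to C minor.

B-flat minor down to C minor is a minor seventh; each chord root moves by that interval while the quality stays the same.
B-flatM7: root B-flat down a minor seventh → C, giving CM7.
A-flatmaj: root A-flat down a minor seventh → Bb, giving Bbmaj.
E-flat7: root E-flat down a minor seventh → F, giving F7.
E-flatmin: root E-flat down a minor seventh → F, giving Fmin.
Bsus: root B down a minor seventh → C#, giving C#sus.
D-sharpmaj: root D-sharp down a minor seventh → E#, giving E#maj.

CM7 Bbmaj F7 Fmin C#sus E#maj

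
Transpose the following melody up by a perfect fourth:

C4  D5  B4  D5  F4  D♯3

C4: a fourth up reaches F, and 5 semitones makes it F4.
D5: a fourth up reaches G, and 5 semitones makes it G5.
B4 up a perfect fourth is E5.
D5 up a perfect fourth is G5.
A perfect fourth up from F4 gives Bb4.
A perfect fourth up from D#3 gives G#3.

F4 G5 E5 G5 Bb4 G#3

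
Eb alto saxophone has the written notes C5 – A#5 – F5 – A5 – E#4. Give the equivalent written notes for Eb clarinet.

C4 A#4 F4 A4 E#3

First find concert pitch: the Eb alto saxophone sounds a major sixth below written, so C5 A#5 F5 A5 E#4 sounds Eb4 C#5 Ab4 C5 G#3.
Then write for Eb clarinet: it sounds a minor third above written, so the part must be a minor third below concert.
Eb4 → C4
C#5 → A#4
Ab4 → F4
C5 → A4
G#3 → E#3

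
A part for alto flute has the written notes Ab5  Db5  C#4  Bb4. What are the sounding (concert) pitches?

Written C4 on the alto flute sounds as G3, a perfect fourth lower; apply that shift to every note.
Ab5 → Eb5
Db5 → Ab4
C#4 → G#3
Bb4 → F4

Eb5 Ab4 G#3 F4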